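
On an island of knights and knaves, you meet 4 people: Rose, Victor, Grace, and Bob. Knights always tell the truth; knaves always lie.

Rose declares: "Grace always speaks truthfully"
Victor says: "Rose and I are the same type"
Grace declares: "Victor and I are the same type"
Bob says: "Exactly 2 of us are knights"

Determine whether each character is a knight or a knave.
Rose is a knight.
Victor is a knight.
Grace is a knight.
Bob is a knave.

Verification:
- Rose (knight) says "Grace always speaks truthfully" - this is TRUE because Grace is a knight.
- Victor (knight) says "Rose and I are the same type" - this is TRUE because Victor is a knight and Rose is a knight.
- Grace (knight) says "Victor and I are the same type" - this is TRUE because Grace is a knight and Victor is a knight.
- Bob (knave) says "Exactly 2 of us are knights" - this is FALSE (a lie) because there are 3 knights.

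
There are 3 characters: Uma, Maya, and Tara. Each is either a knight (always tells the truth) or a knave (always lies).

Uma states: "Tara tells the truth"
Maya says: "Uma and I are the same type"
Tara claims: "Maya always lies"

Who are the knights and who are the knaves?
Uma is a knight.
Maya is a knave.
Tara is a knight.

Verification:
- Uma (knight) says "Tara tells the truth" - this is TRUE because Tara is a knight.
- Maya (knave) says "Uma and I are the same type" - this is FALSE (a lie) because Maya is a knave and Uma is a knight.
- Tara (knight) says "Maya always lies" - this is TRUE because Maya is a knave.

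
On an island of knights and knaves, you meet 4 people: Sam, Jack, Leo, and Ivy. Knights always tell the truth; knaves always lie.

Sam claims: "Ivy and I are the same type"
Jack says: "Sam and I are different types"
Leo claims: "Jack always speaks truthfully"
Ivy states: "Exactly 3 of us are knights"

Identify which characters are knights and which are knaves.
Sam is a knave.
Jack is a knight.
Leo is a knight.
Ivy is a knight.

Verification:
- Sam (knave) says "Ivy and I are the same type" - this is FALSE (a lie) because Sam is a knave and Ivy is a knight.
- Jack (knight) says "Sam and I are different types" - this is TRUE because Jack is a knight and Sam is a knave.
- Leo (knight) says "Jack always speaks truthfully" - this is TRUE because Jack is a knight.
- Ivy (knight) says "Exactly 3 of us are knights" - this is TRUE because there are 3 knights.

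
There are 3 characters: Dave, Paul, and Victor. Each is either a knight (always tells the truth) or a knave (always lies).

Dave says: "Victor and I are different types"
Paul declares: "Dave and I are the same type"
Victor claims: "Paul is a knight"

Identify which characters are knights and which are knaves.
Dave is a knight.
Paul is a knave.
Victor is a knave.

Verification:
- Dave (knight) says "Victor and I are different types" - this is TRUE because Dave is a knight and Victor is a knave.
- Paul (knave) says "Dave and I are the same type" - this is FALSE (a lie) because Paul is a knave and Dave is a knight.
- Victor (knave) says "Paul is a knight" - this is FALSE (a lie) because Paul is a knave.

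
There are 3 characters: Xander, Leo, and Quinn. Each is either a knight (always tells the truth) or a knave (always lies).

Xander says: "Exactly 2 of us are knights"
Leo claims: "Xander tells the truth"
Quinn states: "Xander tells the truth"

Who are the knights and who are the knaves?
Xander is a knave.
Leo is a knave.
Quinn is a knave.

Verification:
- Xander (knave) says "Exactly 2 of us are knights" - this is FALSE (a lie) because there are 0 knights.
- Leo (knave) says "Xander tells the truth" - this is FALSE (a lie) because Xander is a knave.
- Quinn (knave) says "Xander tells the truth" - this is FALSE (a lie) because Xander is a knave.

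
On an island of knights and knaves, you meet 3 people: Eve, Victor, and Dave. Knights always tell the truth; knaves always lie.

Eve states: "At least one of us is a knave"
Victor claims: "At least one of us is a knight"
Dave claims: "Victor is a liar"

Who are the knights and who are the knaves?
Eve is a knight.
Victor is a knight.
Dave is a knave.

Verification:
- Eve (knight) says "At least one of us is a knave" - this is TRUE because Dave is a knave.
- Victor (knight) says "At least one of us is a knight" - this is TRUE because Eve and Victor are knights.
- Dave (knave) says "Victor is a liar" - this is FALSE (a lie) because Victor is a knight.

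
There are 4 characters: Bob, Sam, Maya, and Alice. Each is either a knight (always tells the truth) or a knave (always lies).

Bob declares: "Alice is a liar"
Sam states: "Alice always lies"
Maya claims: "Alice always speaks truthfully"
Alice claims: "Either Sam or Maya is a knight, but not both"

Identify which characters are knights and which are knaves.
Bob is a knave.
Sam is a knave.
Maya is a knight.
Alice is a knight.

Verification:
- Bob (knave) says "Alice is a liar" - this is FALSE (a lie) because Alice is a knight.
- Sam (knave) says "Alice always lies" - this is FALSE (a lie) because Alice is a knight.
- Maya (knight) says "Alice always speaks truthfully" - this is TRUE because Alice is a knight.
- Alice (knight) says "Either Sam or Maya is a knight, but not both" - this is TRUE because Sam is a knave and Maya is a knight.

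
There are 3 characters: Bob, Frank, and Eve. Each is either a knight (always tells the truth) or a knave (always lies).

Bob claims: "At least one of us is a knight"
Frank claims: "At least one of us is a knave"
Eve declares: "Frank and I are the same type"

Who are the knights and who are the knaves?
Bob is a knight.
Frank is a knight.
Eve is a knave.

Verification:
- Bob (knight) says "At least one of us is a knight" - this is TRUE because Bob and Frank are knights.
- Frank (knight) says "At least one of us is a knave" - this is TRUE because Eve is a knave.
- Eve (knave) says "Frank and I are the same type" - this is FALSE (a lie) because Eve is a knave and Frank is a knight.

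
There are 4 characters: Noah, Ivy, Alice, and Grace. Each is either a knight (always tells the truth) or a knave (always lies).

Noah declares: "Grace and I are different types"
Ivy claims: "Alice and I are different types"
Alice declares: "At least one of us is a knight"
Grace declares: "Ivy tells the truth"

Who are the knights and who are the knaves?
Noah is a knave.
Ivy is a knave.
Alice is a knave.
Grace is a knave.

Verification:
- Noah (knave) says "Grace and I are different types" - this is FALSE (a lie) because Noah is a knave and Grace is a knave.
- Ivy (knave) says "Alice and I are different types" - this is FALSE (a lie) because Ivy is a knave and Alice is a knave.
- Alice (knave) says "At least one of us is a knight" - this is FALSE (a lie) because no one is a knight.
- Grace (knave) says "Ivy tells the truth" - this is FALSE (a lie) because Ivy is a knave.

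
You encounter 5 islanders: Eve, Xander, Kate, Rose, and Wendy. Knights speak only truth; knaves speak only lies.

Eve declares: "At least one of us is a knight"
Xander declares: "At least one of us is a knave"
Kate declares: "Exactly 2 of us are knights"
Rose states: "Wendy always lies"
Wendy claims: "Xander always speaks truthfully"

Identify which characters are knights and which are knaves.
Eve is a knight.
Xander is a knight.
Kate is a knave.
Rose is a knave.
Wendy is a knight.

Verification:
- Eve (knight) says "At least one of us is a knight" - this is TRUE because Eve, Xander, and Wendy are knights.
- Xander (knight) says "At least one of us is a knave" - this is TRUE because Kate and Rose are knaves.
- Kate (knave) says "Exactly 2 of us are knights" - this is FALSE (a lie) because there are 3 knights.
- Rose (knave) says "Wendy always lies" - this is FALSE (a lie) because Wendy is a knight.
- Wendy (knight) says "Xander always speaks truthfully" - this is TRUE because Xander is a knight.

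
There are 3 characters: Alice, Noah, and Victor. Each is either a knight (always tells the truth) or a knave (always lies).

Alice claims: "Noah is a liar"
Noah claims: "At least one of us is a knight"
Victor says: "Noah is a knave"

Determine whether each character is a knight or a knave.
Alice is a knave.
Noah is a knight.
Victor is a knave.

Verification:
- Alice (knave) says "Noah is a liar" - this is FALSE (a lie) because Noah is a knight.
- Noah (knight) says "At least one of us is a knight" - this is TRUE because Noah is a knight.
- Victor (knave) says "Noah is a knave" - this is FALSE (a lie) because Noah is a knight.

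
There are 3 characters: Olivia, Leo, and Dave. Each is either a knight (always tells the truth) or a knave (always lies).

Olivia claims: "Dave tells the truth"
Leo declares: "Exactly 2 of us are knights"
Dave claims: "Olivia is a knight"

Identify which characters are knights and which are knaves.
Olivia is a knave.
Leo is a knave.
Dave is a knave.

Verification:
- Olivia (knave) says "Dave tells the truth" - this is FALSE (a lie) because Dave is a knave.
- Leo (knave) says "Exactly 2 of us are knights" - this is FALSE (a lie) because there are 0 knights.
- Dave (knave) says "Olivia is a knight" - this is FALSE (a lie) because Olivia is a knave.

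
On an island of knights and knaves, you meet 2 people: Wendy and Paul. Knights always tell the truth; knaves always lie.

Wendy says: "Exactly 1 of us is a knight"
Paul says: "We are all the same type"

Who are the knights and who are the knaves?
Wendy is a knight.
Paul is a knave.

Verification:
- Wendy (knight) says "Exactly 1 of us is a knight" - this is TRUE because there are 1 knights.
- Paul (knave) says "We are all the same type" - this is FALSE (a lie) because Wendy is a knight and Paul is a knave.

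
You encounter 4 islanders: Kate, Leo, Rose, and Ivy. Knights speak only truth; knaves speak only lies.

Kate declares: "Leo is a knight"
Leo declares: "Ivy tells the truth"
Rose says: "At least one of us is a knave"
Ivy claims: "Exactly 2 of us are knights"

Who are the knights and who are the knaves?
Kate is a knave.
Leo is a knave.
Rose is a knight.
Ivy is a knave.

Verification:
- Kate (knave) says "Leo is a knight" - this is FALSE (a lie) because Leo is a knave.
- Leo (knave) says "Ivy tells the truth" - this is FALSE (a lie) because Ivy is a knave.
- Rose (knight) says "At least one of us is a knave" - this is TRUE because Kate, Leo, and Ivy are knaves.
- Ivy (knave) says "Exactly 2 of us are knights" - this is FALSE (a lie) because there are 1 knights.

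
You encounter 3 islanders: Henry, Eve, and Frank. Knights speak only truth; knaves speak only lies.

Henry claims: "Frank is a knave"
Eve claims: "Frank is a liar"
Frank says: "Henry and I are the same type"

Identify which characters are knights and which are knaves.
Henry is a knight.
Eve is a knight.
Frank is a knave.

Verification:
- Henry (knight) says "Frank is a knave" - this is TRUE because Frank is a knave.
- Eve (knight) says "Frank is a liar" - this is TRUE because Frank is a knave.
- Frank (knave) says "Henry and I are the same type" - this is FALSE (a lie) because Frank is a knave and Henry is a knight.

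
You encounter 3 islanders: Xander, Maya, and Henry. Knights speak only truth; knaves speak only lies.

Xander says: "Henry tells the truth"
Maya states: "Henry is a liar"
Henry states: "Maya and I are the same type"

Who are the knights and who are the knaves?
Xander is a knave.
Maya is a knight.
Henry is a knave.

Verification:
- Xander (knave) says "Henry tells the truth" - this is FALSE (a lie) because Henry is a knave.
- Maya (knight) says "Henry is a liar" - this is TRUE because Henry is a knave.
- Henry (knave) says "Maya and I are the same type" - this is FALSE (a lie) because Henry is a knave and Maya is a knight.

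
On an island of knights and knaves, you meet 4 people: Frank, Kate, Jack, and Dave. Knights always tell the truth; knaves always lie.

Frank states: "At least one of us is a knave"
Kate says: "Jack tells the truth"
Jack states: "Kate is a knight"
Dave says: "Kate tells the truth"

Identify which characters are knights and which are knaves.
Frank is a knight.
Kate is a knave.
Jack is a knave.
Dave is a knave.

Verification:
- Frank (knight) says "At least one of us is a knave" - this is TRUE because Kate, Jack, and Dave are knaves.
- Kate (knave) says "Jack tells the truth" - this is FALSE (a lie) because Jack is a knave.
- Jack (knave) says "Kate is a knight" - this is FALSE (a lie) because Kate is a knave.
- Dave (knave) says "Kate tells the truth" - this is FALSE (a lie) because Kate is a knave.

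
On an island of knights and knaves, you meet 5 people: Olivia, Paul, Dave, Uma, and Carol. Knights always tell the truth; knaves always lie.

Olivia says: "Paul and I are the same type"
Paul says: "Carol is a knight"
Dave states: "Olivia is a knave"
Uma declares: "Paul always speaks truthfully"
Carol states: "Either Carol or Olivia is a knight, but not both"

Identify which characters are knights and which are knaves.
Olivia is a knave.
Paul is a knight.
Dave is a knight.
Uma is a knight.
Carol is a knight.

Verification:
- Olivia (knave) says "Paul and I are the same type" - this is FALSE (a lie) because Olivia is a knave and Paul is a knight.
- Paul (knight) says "Carol is a knight" - this is TRUE because Carol is a knight.
- Dave (knight) says "Olivia is a knave" - this is TRUE because Olivia is a knave.
- Uma (knight) says "Paul always speaks truthfully" - this is TRUE because Paul is a knight.
- Carol (knight) says "Either Carol or Olivia is a knight, but not both" - this is TRUE because Carol is a knight and Olivia is a knave.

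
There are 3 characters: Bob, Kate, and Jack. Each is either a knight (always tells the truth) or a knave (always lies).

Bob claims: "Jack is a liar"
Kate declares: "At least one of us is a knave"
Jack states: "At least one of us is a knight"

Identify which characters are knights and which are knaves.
Bob is a knave.
Kate is a knight.
Jack is a knight.

Verification:
- Bob (knave) says "Jack is a liar" - this is FALSE (a lie) because Jack is a knight.
- Kate (knight) says "At least one of us is a knave" - this is TRUE because Bob is a knave.
- Jack (knight) says "At least one of us is a knight" - this is TRUE because Kate and Jack are knights.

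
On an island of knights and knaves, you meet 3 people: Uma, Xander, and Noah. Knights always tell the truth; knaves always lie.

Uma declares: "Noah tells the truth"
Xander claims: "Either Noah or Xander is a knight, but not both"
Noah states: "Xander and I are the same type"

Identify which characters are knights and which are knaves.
Uma is a knave.
Xander is a knight.
Noah is a knave.

Verification:
- Uma (knave) says "Noah tells the truth" - this is FALSE (a lie) because Noah is a knave.
- Xander (knight) says "Either Noah or Xander is a knight, but not both" - this is TRUE because Noah is a knave and Xander is a knight.
- Noah (knave) says "Xander and I are the same type" - this is FALSE (a lie) because Noah is a knave and Xander is a knight.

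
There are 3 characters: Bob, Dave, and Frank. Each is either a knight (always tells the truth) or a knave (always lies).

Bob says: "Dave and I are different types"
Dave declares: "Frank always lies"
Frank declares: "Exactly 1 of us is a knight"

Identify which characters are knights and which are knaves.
Bob is a knave.
Dave is a knave.
Frank is a knight.

Verification:
- Bob (knave) says "Dave and I are different types" - this is FALSE (a lie) because Bob is a knave and Dave is a knave.
- Dave (knave) says "Frank always lies" - this is FALSE (a lie) because Frank is a knight.
- Frank (knight) says "Exactly 1 of us is a knight" - this is TRUE because there are 1 knights.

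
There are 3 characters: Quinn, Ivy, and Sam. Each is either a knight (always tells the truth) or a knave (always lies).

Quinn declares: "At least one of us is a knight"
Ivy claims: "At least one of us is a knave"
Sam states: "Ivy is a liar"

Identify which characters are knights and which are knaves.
Quinn is a knight.
Ivy is a knight.
Sam is a knave.

Verification:
- Quinn (knight) says "At least one of us is a knight" - this is TRUE because Quinn and Ivy are knights.
- Ivy (knight) says "At least one of us is a knave" - this is TRUE because Sam is a knave.
- Sam (knave) says "Ivy is a liar" - this is FALSE (a lie) because Ivy is a knight.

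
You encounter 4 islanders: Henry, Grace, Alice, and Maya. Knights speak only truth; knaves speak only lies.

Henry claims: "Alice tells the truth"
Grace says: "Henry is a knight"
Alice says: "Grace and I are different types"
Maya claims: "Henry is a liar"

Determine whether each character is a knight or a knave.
Henry is a knave.
Grace is a knave.
Alice is a knave.
Maya is a knight.

Verification:
- Henry (knave) says "Alice tells the truth" - this is FALSE (a lie) because Alice is a knave.
- Grace (knave) says "Henry is a knight" - this is FALSE (a lie) because Henry is a knave.
- Alice (knave) says "Grace and I are different types" - this is FALSE (a lie) because Alice is a knave and Grace is a knave.
- Maya (knight) says "Henry is a liar" - this is TRUE because Henry is a knave.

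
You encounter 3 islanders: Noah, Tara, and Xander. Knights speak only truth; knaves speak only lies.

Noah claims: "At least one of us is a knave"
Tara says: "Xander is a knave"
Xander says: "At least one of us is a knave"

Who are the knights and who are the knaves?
Noah is a knight.
Tara is a knave.
Xander is a knight.

Verification:
- Noah (knight) says "At least one of us is a knave" - this is TRUE because Tara is a knave.
- Tara (knave) says "Xander is a knave" - this is FALSE (a lie) because Xander is a knight.
- Xander (knight) says "At least one of us is a knave" - this is TRUE because Tara is a knave.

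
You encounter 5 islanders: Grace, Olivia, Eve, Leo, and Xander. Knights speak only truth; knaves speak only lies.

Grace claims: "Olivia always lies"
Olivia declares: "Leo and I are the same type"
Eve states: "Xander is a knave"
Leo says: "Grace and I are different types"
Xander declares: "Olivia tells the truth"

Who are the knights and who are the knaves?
Grace is a knave.
Olivia is a knight.
Eve is a knave.
Leo is a knight.
Xander is a knight.

Verification:
- Grace (knave) says "Olivia always lies" - this is FALSE (a lie) because Olivia is a knight.
- Olivia (knight) says "Leo and I are the same type" - this is TRUE because Olivia is a knight and Leo is a knight.
- Eve (knave) says "Xander is a knave" - this is FALSE (a lie) because Xander is a knight.
- Leo (knight) says "Grace and I are different types" - this is TRUE because Leo is a knight and Grace is a knave.
- Xander (knight) says "Olivia tells the truth" - this is TRUE because Olivia is a knight.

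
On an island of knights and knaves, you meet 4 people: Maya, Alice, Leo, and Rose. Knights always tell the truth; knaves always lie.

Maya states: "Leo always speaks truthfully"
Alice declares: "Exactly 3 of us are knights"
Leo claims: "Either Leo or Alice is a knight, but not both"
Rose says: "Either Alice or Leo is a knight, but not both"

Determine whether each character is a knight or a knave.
Maya is a knave.
Alice is a knave.
Leo is a knave.
Rose is a knave.

Verification:
- Maya (knave) says "Leo always speaks truthfully" - this is FALSE (a lie) because Leo is a knave.
- Alice (knave) says "Exactly 3 of us are knights" - this is FALSE (a lie) because there are 0 knights.
- Leo (knave) says "Either Leo or Alice is a knight, but not both" - this is FALSE (a lie) because Leo is a knave and Alice is a knave.
- Rose (knave) says "Either Alice or Leo is a knight, but not both" - this is FALSE (a lie) because Alice is a knave and Leo is a knave.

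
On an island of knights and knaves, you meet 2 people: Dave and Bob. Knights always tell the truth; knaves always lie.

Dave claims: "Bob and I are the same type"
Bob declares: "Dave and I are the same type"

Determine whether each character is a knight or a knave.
Dave is a knight.
Bob is a knight.

Verification:
- Dave (knight) says "Bob and I are the same type" - this is TRUE because Dave is a knight and Bob is a knight.
- Bob (knight) says "Dave and I are the same type" - this is TRUE because Bob is a knight and Dave is a knight.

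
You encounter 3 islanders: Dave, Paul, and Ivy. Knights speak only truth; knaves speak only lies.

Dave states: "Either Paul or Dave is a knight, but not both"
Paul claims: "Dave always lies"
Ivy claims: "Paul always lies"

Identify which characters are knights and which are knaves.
Dave is a knight.
Paul is a knave.
Ivy is a knight.

Verification:
- Dave (knight) says "Either Paul or Dave is a knight, but not both" - this is TRUE because Paul is a knave and Dave is a knight.
- Paul (knave) says "Dave always lies" - this is FALSE (a lie) because Dave is a knight.
- Ivy (knight) says "Paul always lies" - this is TRUE because Paul is a knave.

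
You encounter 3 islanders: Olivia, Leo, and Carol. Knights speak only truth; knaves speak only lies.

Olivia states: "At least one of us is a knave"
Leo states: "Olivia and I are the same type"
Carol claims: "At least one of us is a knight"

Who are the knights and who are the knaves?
Olivia is a knight.
Leo is a knave.
Carol is a knight.

Verification:
- Olivia (knight) says "At least one of us is a knave" - this is TRUE because Leo is a knave.
- Leo (knave) says "Olivia and I are the same type" - this is FALSE (a lie) because Leo is a knave and Olivia is a knight.
- Carol (knight) says "At least one of us is a knight" - this is TRUE because Olivia and Carol are knights.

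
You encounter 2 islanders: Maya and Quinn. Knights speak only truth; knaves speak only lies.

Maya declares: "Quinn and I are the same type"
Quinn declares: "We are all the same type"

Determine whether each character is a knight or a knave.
Maya is a knight.
Quinn is a knight.

Verification:
- Maya (knight) says "Quinn and I are the same type" - this is TRUE because Maya is a knight and Quinn is a knight.
- Quinn (knight) says "We are all the same type" - this is TRUE because Maya and Quinn are knights.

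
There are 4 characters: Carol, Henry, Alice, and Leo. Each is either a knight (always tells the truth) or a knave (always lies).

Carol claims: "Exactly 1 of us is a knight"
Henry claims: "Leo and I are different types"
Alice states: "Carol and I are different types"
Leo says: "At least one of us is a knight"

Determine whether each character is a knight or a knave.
Carol is a knave.
Henry is a knave.
Alice is a knave.
Leo is a knave.

Verification:
- Carol (knave) says "Exactly 1 of us is a knight" - this is FALSE (a lie) because there are 0 knights.
- Henry (knave) says "Leo and I are different types" - this is FALSE (a lie) because Henry is a knave and Leo is a knave.
- Alice (knave) says "Carol and I are different types" - this is FALSE (a lie) because Alice is a knave and Carol is a knave.
- Leo (knave) says "At least one of us is a knight" - this is FALSE (a lie) because no one is a knight.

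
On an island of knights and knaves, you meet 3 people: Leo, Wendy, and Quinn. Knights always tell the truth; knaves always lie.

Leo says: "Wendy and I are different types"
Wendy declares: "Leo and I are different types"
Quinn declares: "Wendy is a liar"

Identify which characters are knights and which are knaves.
Leo is a knave.
Wendy is a knave.
Quinn is a knight.

Verification:
- Leo (knave) says "Wendy and I are different types" - this is FALSE (a lie) because Leo is a knave and Wendy is a knave.
- Wendy (knave) says "Leo and I are different types" - this is FALSE (a lie) because Wendy is a knave and Leo is a knave.
- Quinn (knight) says "Wendy is a liar" - this is TRUE because Wendy is a knave.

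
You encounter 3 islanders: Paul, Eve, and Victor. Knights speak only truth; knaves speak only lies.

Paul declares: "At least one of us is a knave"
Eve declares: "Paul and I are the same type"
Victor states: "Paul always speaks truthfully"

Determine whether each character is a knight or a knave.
Paul is a knight.
Eve is a knave.
Victor is a knight.

Verification:
- Paul (knight) says "At least one of us is a knave" - this is TRUE because Eve is a knave.
- Eve (knave) says "Paul and I are the same type" - this is FALSE (a lie) because Eve is a knave and Paul is a knight.
- Victor (knight) says "Paul always speaks truthfully" - this is TRUE because Paul is a knight.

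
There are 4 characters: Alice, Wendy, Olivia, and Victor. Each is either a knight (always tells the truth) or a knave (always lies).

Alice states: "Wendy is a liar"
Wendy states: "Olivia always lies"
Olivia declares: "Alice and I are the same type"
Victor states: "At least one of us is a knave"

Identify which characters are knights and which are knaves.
Alice is a knight.
Wendy is a knave.
Olivia is a knight.
Victor is a knight.

Verification:
- Alice (knight) says "Wendy is a liar" - this is TRUE because Wendy is a knave.
- Wendy (knave) says "Olivia always lies" - this is FALSE (a lie) because Olivia is a knight.
- Olivia (knight) says "Alice and I are the same type" - this is TRUE because Olivia is a knight and Alice is a knight.
- Victor (knight) says "At least one of us is a knave" - this is TRUE because Wendy is a knave.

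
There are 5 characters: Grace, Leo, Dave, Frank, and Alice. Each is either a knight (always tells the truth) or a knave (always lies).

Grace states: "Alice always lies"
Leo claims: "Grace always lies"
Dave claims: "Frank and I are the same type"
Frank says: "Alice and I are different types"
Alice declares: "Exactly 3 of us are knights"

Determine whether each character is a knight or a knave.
Grace is a knight.
Leo is a knave.
Dave is a knave.
Frank is a knight.
Alice is a knave.

Verification:
- Grace (knight) says "Alice always lies" - this is TRUE because Alice is a knave.
- Leo (knave) says "Grace always lies" - this is FALSE (a lie) because Grace is a knight.
- Dave (knave) says "Frank and I are the same type" - this is FALSE (a lie) because Dave is a knave and Frank is a knight.
- Frank (knight) says "Alice and I are different types" - this is TRUE because Frank is a knight and Alice is a knave.
- Alice (knave) says "Exactly 3 of us are knights" - this is FALSE (a lie) because there are 2 knights.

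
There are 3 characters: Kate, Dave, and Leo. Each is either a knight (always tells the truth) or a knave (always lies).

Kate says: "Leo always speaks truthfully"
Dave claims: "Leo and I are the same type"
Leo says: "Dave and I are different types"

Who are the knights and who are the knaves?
Kate is a knight.
Dave is a knave.
Leo is a knight.

Verification:
- Kate (knight) says "Leo always speaks truthfully" - this is TRUE because Leo is a knight.
- Dave (knave) says "Leo and I are the same type" - this is FALSE (a lie) because Dave is a knave and Leo is a knight.
- Leo (knight) says "Dave and I are different types" - this is TRUE because Leo is a knight and Dave is a knave.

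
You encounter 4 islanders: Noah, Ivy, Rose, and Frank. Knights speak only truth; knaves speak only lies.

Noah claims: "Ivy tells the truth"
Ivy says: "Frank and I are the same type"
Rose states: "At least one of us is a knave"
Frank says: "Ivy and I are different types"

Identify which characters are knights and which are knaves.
Noah is a knave.
Ivy is a knave.
Rose is a knight.
Frank is a knight.

Verification:
- Noah (knave) says "Ivy tells the truth" - this is FALSE (a lie) because Ivy is a knave.
- Ivy (knave) says "Frank and I are the same type" - this is FALSE (a lie) because Ivy is a knave and Frank is a knight.
- Rose (knight) says "At least one of us is a knave" - this is TRUE because Noah and Ivy are knaves.
- Frank (knight) says "Ivy and I are different types" - this is TRUE because Frank is a knight and Ivy is a knave.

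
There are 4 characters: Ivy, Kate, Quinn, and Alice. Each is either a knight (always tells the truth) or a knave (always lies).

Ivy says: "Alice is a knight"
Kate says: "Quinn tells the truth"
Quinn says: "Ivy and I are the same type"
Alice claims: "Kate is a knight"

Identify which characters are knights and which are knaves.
Ivy is a knight.
Kate is a knight.
Quinn is a knight.
Alice is a knight.

Verification:
- Ivy (knight) says "Alice is a knight" - this is TRUE because Alice is a knight.
- Kate (knight) says "Quinn tells the truth" - this is TRUE because Quinn is a knight.
- Quinn (knight) says "Ivy and I are the same type" - this is TRUE because Quinn is a knight and Ivy is a knight.
- Alice (knight) says "Kate is a knight" - this is TRUE because Kate is a knight.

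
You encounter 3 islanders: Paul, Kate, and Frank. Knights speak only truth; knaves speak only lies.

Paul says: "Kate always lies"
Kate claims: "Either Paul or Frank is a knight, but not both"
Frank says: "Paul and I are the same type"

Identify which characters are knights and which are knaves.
Paul is a knight.
Kate is a knave.
Frank is a knight.

Verification:
- Paul (knight) says "Kate always lies" - this is TRUE because Kate is a knave.
- Kate (knave) says "Either Paul or Frank is a knight, but not both" - this is FALSE (a lie) because Paul is a knight and Frank is a knight.
- Frank (knight) says "Paul and I are the same type" - this is TRUE because Frank is a knight and Paul is a knight.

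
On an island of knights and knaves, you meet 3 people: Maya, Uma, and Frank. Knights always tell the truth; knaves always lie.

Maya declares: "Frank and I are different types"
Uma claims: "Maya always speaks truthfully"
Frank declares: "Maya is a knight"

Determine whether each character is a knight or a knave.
Maya is a knave.
Uma is a knave.
Frank is a knave.

Verification:
- Maya (knave) says "Frank and I are different types" - this is FALSE (a lie) because Maya is a knave and Frank is a knave.
- Uma (knave) says "Maya always speaks truthfully" - this is FALSE (a lie) because Maya is a knave.
- Frank (knave) says "Maya is a knight" - this is FALSE (a lie) because Maya is a knave.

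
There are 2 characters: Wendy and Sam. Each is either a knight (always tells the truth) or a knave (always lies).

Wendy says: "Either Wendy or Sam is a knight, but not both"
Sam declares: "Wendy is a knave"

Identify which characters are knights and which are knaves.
Wendy is a knight.
Sam is a knave.

Verification:
- Wendy (knight) says "Either Wendy or Sam is a knight, but not both" - this is TRUE because Wendy is a knight and Sam is a knave.
- Sam (knave) says "Wendy is a knave" - this is FALSE (a lie) because Wendy is a knight.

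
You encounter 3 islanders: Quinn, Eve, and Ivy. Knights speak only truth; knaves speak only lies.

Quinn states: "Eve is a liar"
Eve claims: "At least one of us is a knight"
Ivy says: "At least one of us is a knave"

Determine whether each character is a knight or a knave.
Quinn is a knave.
Eve is a knight.
Ivy is a knight.

Verification:
- Quinn (knave) says "Eve is a liar" - this is FALSE (a lie) because Eve is a knight.
- Eve (knight) says "At least one of us is a knight" - this is TRUE because Eve and Ivy are knights.
- Ivy (knight) says "At least one of us is a knave" - this is TRUE because Quinn is a knave.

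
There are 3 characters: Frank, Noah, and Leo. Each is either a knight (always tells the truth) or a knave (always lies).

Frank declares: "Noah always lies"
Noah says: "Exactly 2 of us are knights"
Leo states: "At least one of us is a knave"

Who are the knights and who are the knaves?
Frank is a knave.
Noah is a knight.
Leo is a knight.

Verification:
- Frank (knave) says "Noah always lies" - this is FALSE (a lie) because Noah is a knight.
- Noah (knight) says "Exactly 2 of us are knights" - this is TRUE because there are 2 knights.
- Leo (knight) says "At least one of us is a knave" - this is TRUE because Frank is a knave.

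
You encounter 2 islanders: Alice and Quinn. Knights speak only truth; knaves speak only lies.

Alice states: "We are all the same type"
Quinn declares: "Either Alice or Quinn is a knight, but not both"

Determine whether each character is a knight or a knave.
Alice is a knave.
Quinn is a knight.

Verification:
- Alice (knave) says "We are all the same type" - this is FALSE (a lie) because Quinn is a knight and Alice is a knave.
- Quinn (knight) says "Either Alice or Quinn is a knight, but not both" - this is TRUE because Alice is a knave and Quinn is a knight.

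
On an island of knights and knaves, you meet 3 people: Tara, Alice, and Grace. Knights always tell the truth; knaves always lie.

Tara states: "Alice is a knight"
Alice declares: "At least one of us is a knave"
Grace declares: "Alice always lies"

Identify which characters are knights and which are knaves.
Tara is a knight.
Alice is a knight.
Grace is a knave.

Verification:
- Tara (knight) says "Alice is a knight" - this is TRUE because Alice is a knight.
- Alice (knight) says "At least one of us is a knave" - this is TRUE because Grace is a knave.
- Grace (knave) says "Alice always lies" - this is FALSE (a lie) because Alice is a knight.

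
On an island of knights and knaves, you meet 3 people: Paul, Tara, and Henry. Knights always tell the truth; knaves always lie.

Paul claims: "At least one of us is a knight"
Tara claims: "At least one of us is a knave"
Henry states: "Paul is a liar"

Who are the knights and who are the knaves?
Paul is a knight.
Tara is a knight.
Henry is a knave.

Verification:
- Paul (knight) says "At least one of us is a knight" - this is TRUE because Paul and Tara are knights.
- Tara (knight) says "At least one of us is a knave" - this is TRUE because Henry is a knave.
- Henry (knave) says "Paul is a liar" - this is FALSE (a lie) because Paul is a knight.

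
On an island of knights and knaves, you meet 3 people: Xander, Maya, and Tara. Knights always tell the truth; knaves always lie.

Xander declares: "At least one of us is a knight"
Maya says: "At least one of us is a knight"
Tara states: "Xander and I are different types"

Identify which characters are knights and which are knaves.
Xander is a knave.
Maya is a knave.
Tara is a knave.

Verification:
- Xander (knave) says "At least one of us is a knight" - this is FALSE (a lie) because no one is a knight.
- Maya (knave) says "At least one of us is a knight" - this is FALSE (a lie) because no one is a knight.
- Tara (knave) says "Xander and I are different types" - this is FALSE (a lie) because Tara is a knave and Xander is a knave.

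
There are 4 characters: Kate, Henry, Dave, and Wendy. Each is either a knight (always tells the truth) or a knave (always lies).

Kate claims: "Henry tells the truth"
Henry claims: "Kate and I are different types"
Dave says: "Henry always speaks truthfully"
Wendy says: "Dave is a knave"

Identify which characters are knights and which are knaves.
Kate is a knave.
Henry is a knave.
Dave is a knave.
Wendy is a knight.

Verification:
- Kate (knave) says "Henry tells the truth" - this is FALSE (a lie) because Henry is a knave.
- Henry (knave) says "Kate and I are different types" - this is FALSE (a lie) because Henry is a knave and Kate is a knave.
- Dave (knave) says "Henry always speaks truthfully" - this is FALSE (a lie) because Henry is a knave.
- Wendy (knight) says "Dave is a knave" - this is TRUE because Dave is a knave.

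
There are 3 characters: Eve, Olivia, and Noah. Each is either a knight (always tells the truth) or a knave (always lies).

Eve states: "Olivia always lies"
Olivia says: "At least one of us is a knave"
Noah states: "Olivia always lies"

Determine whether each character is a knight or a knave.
Eve is a knave.
Olivia is a knight.
Noah is a knave.

Verification:
- Eve (knave) says "Olivia always lies" - this is FALSE (a lie) because Olivia is a knight.
- Olivia (knight) says "At least one of us is a knave" - this is TRUE because Eve and Noah are knaves.
- Noah (knave) says "Olivia always lies" - this is FALSE (a lie) because Olivia is a knight.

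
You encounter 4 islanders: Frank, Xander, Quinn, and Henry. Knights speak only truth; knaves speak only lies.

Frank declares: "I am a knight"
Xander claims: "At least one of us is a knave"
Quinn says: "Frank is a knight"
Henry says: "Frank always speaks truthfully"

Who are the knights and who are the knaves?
Frank is a knave.
Xander is a knight.
Quinn is a knave.
Henry is a knave.

Verification:
- Frank (knave) says "I am a knight" - this is FALSE (a lie) because Frank is a knave.
- Xander (knight) says "At least one of us is a knave" - this is TRUE because Frank, Quinn, and Henry are knaves.
- Quinn (knave) says "Frank is a knight" - this is FALSE (a lie) because Frank is a knave.
- Henry (knave) says "Frank always speaks truthfully" - this is FALSE (a lie) because Frank is a knave.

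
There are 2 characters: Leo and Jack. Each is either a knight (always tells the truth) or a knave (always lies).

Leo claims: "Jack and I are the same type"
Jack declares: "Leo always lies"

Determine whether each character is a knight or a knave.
Leo is a knave.
Jack is a knight.

Verification:
- Leo (knave) says "Jack and I are the same type" - this is FALSE (a lie) because Leo is a knave and Jack is a knight.
- Jack (knight) says "Leo always lies" - this is TRUE because Leo is a knave.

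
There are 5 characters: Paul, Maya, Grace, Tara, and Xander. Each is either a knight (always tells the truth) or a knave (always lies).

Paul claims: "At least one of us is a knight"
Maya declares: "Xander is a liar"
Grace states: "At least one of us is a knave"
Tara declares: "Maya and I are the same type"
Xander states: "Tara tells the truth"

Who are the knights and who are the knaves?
Paul is a knight.
Maya is a knight.
Grace is a knight.
Tara is a knave.
Xander is a knave.

Verification:
- Paul (knight) says "At least one of us is a knight" - this is TRUE because Paul, Maya, and Grace are knights.
- Maya (knight) says "Xander is a liar" - this is TRUE because Xander is a knave.
- Grace (knight) says "At least one of us is a knave" - this is TRUE because Tara and Xander are knaves.
- Tara (knave) says "Maya and I are the same type" - this is FALSE (a lie) because Tara is a knave and Maya is a knight.
- Xander (knave) says "Tara tells the truth" - this is FALSE (a lie) because Tara is a knave.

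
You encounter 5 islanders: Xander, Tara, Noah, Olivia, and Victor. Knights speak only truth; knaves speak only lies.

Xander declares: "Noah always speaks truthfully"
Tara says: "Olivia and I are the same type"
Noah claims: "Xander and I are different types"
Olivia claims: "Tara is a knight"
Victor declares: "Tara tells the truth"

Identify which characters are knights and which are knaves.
Xander is a knave.
Tara is a knight.
Noah is a knave.
Olivia is a knight.
Victor is a knight.

Verification:
- Xander (knave) says "Noah always speaks truthfully" - this is FALSE (a lie) because Noah is a knave.
- Tara (knight) says "Olivia and I are the same type" - this is TRUE because Tara is a knight and Olivia is a knight.
- Noah (knave) says "Xander and I are different types" - this is FALSE (a lie) because Noah is a knave and Xander is a knave.
- Olivia (knight) says "Tara is a knight" - this is TRUE because Tara is a knight.
- Victor (knight) says "Tara tells the truth" - this is TRUE because Tara is a knight.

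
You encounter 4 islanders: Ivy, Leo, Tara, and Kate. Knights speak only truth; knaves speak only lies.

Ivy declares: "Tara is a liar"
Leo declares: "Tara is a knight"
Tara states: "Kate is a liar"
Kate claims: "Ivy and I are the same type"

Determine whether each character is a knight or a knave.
Ivy is a knight.
Leo is a knave.
Tara is a knave.
Kate is a knight.

Verification:
- Ivy (knight) says "Tara is a liar" - this is TRUE because Tara is a knave.
- Leo (knave) says "Tara is a knight" - this is FALSE (a lie) because Tara is a knave.
- Tara (knave) says "Kate is a liar" - this is FALSE (a lie) because Kate is a knight.
- Kate (knight) says "Ivy and I are the same type" - this is TRUE because Kate is a knight and Ivy is a knight.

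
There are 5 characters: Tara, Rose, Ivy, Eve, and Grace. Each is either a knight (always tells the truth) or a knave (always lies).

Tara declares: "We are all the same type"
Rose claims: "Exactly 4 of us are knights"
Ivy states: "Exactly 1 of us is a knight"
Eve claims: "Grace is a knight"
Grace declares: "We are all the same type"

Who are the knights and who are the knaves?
Tara is a knave.
Rose is a knave.
Ivy is a knight.
Eve is a knave.
Grace is a knave.

Verification:
- Tara (knave) says "We are all the same type" - this is FALSE (a lie) because Ivy is a knight and Tara, Rose, Eve, and Grace are knaves.
- Rose (knave) says "Exactly 4 of us are knights" - this is FALSE (a lie) because there are 1 knights.
- Ivy (knight) says "Exactly 1 of us is a knight" - this is TRUE because there are 1 knights.
- Eve (knave) says "Grace is a knight" - this is FALSE (a lie) because Grace is a knave.
- Grace (knave) says "We are all the same type" - this is FALSE (a lie) because Ivy is a knight and Tara, Rose, Eve, and Grace are knaves.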